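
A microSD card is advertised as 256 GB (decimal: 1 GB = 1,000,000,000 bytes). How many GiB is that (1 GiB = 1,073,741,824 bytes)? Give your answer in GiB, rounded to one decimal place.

238.4 GiB

256 GB = 256 × 10^9 bytes = 256,000,000,000 bytes
1 GiB = 1,073,741,824 bytes
256,000,000,000 / 1,073,741,824 = 238.4 GiB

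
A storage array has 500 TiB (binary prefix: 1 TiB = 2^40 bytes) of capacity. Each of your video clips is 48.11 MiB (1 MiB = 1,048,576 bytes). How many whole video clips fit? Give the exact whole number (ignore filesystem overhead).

Capacity: 500 TiB = 549,755,813,888,000 bytes
Per item: 48.11 MiB = 50,446,991.36 bytes
⌊549,755,813,888,000 / 50,446,991.36⌋ = 10,897,692

10,897,692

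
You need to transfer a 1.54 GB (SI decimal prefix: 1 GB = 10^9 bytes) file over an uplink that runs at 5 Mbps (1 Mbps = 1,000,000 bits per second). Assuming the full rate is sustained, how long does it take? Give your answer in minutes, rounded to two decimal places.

41.07 minutes

1.54 GB = 1,540,000,000 bytes = 12,320,000,000 bits
5 Mbps = 5,000,000 bits/s
time = 12,320,000,000 / 5,000,000 = 2,464.000 s
2,464.000 s / 60 = 41.07 minutes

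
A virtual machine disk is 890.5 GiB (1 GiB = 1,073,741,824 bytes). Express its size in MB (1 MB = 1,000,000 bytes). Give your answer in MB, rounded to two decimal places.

890.5 GiB = 890.5 × 2^30 bytes = 956,167,094,272 bytes
1 MB = 1,000,000 bytes
956,167,094,272 / 1,000,000 = 956,167.09 MB

956,167.09 MB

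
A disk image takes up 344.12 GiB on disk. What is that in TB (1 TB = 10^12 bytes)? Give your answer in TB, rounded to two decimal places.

344.12 GiB = 344.12 × 2^30 bytes = 369,496,036,474.88 bytes
1 TB = 10^12 bytes = 1,000,000,000,000 bytes
369,496,036,474.88 / 1,000,000,000,000 = 0.37 TB

0.37 TB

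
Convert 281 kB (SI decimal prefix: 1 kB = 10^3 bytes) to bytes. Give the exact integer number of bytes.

281 × 1,000 = 281,000 bytes  (1 kB = 10^3 bytes)

281,000 bytes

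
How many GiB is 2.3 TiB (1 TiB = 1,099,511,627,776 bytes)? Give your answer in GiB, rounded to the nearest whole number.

2,355 GiB

2.3 TiB × 1,099,511,627,776 bytes/TiB = 2,528,876,743,884.8 bytes
1 GiB = 1,073,741,824 bytes
2,528,876,743,884.8 / 1,073,741,824 = 2,355 GiB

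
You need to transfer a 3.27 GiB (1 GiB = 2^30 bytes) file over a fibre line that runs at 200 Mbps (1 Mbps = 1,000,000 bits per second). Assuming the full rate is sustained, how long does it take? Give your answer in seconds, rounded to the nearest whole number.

140 seconds

3.27 GiB = 3,511,135,764.48 bytes = 28,089,086,115.84 bits
200 Mbps = 200,000,000 bits/s
time = 28,089,086,115.84 / 200,000,000 = 140 s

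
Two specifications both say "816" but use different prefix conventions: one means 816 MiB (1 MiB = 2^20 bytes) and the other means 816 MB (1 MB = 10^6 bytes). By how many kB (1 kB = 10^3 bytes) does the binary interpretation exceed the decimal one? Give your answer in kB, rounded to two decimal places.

39,638.02 kB

816 MiB = 816 × 1,048,576 = 855,638,016 bytes
816 MB = 816 × 1,000,000 = 816,000,000 bytes
difference = 39,638,016 bytes
39,638,016 / 1,000 = 39,638.02 kB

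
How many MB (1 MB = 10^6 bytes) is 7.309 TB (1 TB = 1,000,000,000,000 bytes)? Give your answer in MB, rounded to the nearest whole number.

7.309 TB = 7.309 × 10^12 bytes = 7,309,000,000,000 bytes
1 MB = 10^6 bytes = 1,000,000 bytes
7,309,000,000,000 / 1,000,000 = 7,309,000 MB

7,309,000 MB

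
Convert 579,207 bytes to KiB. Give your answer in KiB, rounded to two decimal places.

579,207 bytes given.
1 KiB = 2^10 bytes = 1,024 bytes
579,207 / 1,024 = 565.63 KiB

565.63 KiB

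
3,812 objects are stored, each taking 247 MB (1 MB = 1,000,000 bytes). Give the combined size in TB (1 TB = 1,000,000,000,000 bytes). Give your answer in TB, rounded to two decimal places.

Total = 3,812 × 247 MB = 941,564 MB
= 941,564 × 1,000,000 bytes = 941,564,000,000 bytes
1 TB = 1,000,000,000,000 bytes
941,564,000,000 / 1,000,000,000,000 = 0.94 TB

0.94 TB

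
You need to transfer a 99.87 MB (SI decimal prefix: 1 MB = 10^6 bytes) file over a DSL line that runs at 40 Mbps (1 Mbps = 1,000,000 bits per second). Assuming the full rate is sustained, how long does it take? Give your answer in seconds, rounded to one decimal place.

20.0 seconds

99.87 MB = 99,870,000 bytes = 798,960,000 bits
40 Mbps = 40,000,000 bits/s
time = 798,960,000 / 40,000,000 = 20.0 s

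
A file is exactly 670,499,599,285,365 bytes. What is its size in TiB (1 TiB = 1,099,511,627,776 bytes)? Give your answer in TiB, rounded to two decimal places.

670,499,599,285,365 bytes given.
1 TiB = 1,099,511,627,776 bytes
670,499,599,285,365 / 1,099,511,627,776 = 609.82 TiB

609.82 TiB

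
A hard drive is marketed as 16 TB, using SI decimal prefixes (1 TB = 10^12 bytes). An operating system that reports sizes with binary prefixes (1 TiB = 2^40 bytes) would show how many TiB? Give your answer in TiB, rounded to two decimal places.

16 TB × 1,000,000,000,000 bytes/TB = 16,000,000,000,000 bytes
1 TiB = 1,099,511,627,776 bytes
16,000,000,000,000 / 1,099,511,627,776 = 14.55 TiB

14.55 TiB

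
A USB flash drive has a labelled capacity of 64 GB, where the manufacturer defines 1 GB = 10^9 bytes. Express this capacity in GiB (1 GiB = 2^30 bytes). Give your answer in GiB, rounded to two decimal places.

59.60 GiB

64 GB × 1,000,000,000 bytes/GB = 64,000,000,000 bytes
1 GiB = 2^30 bytes = 1,073,741,824 bytes
64,000,000,000 / 1,073,741,824 = 59.60 GiB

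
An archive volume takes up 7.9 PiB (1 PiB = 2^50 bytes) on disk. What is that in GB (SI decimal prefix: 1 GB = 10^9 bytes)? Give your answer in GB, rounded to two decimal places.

7.9 PiB = 7.9 × 2^50 bytes = 8,894,609,264,056,729.6 bytes
1 GB = 1,000,000,000 bytes
8,894,609,264,056,729.6 / 1,000,000,000 = 8,894,609.26 GB

8,894,609.26 GB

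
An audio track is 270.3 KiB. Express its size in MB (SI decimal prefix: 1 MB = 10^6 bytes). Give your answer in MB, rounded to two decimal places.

0.28 MB

270.3 KiB = 270.3 × 2^10 bytes = 276,787.2 bytes
1 MB = 1,000,000 bytes
276,787.2 / 1,000,000 = 0.28 MB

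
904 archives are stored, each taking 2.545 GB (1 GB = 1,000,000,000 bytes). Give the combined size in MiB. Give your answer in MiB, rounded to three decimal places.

Total = 904 × 2.545 GB = 2300.68 GB
= 2300.68 × 1,000,000,000 bytes = 2,300,680,000,000 bytes
1 MiB = 1,048,576 bytes
2,300,680,000,000 / 1,048,576 = 2,194,099.426 MiB

2,194,099.426 MiB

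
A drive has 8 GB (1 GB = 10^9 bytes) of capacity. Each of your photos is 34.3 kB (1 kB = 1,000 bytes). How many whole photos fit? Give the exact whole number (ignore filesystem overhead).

233,236

Capacity: 8 GB = 8,000,000,000 bytes
Per item: 34.3 kB = 34,300 bytes
⌊8,000,000,000 / 34,300⌋ = 233,236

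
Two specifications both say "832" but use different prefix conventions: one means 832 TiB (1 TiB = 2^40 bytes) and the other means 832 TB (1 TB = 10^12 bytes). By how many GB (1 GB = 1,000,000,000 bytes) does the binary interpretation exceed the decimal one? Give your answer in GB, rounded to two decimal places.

832 TiB = 832 × 1,099,511,627,776 = 914,793,674,309,632 bytes
832 TB = 832 × 1,000,000,000,000 = 832,000,000,000,000 bytes
difference = 82,793,674,309,632 bytes
82,793,674,309,632 / 1,000,000,000 = 82,793.67 GB

82,793.67 GB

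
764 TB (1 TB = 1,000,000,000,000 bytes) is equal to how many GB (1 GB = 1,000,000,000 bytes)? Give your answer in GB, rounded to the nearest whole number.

764,000 GB

764 TB = 764 × 10^12 bytes = 764,000,000,000,000 bytes
1 GB = 1,000,000,000 bytes
764,000,000,000,000 / 1,000,000,000 = 764,000 GB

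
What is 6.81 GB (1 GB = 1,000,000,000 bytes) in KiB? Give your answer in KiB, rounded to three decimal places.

6,650,390.625 KiB

6.81 GB = 6.81 × 10^9 bytes = 6,810,000,000 bytes
1 KiB = 1,024 bytes
6,810,000,000 / 1,024 = 6,650,390.625 KiB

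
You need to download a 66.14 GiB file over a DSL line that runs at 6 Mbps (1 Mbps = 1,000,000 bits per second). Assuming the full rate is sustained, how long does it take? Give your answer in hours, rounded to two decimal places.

26.30 hours

66.14 GiB = 71,017,284,239.36 bytes = 568,138,273,914.88 bits
6 Mbps = 6,000,000 bits/s
time = 568,138,273,914.88 / 6,000,000 = 94,689.7123 s
94,689.7123 s / 3600 = 26.30 hours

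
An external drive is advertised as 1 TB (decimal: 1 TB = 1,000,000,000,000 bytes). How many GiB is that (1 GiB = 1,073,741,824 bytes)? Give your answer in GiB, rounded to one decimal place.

931.3 GiB

1 TB × 1,000,000,000,000 bytes/TB = 1,000,000,000,000 bytes
1 GiB = 2^30 bytes = 1,073,741,824 bytes
1,000,000,000,000 / 1,073,741,824 = 931.3 GiB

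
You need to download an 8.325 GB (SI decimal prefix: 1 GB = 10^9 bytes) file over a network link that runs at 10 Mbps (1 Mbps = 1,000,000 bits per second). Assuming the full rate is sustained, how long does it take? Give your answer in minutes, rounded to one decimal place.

8.325 GB = 8,325,000,000 bytes = 66,600,000,000 bits
10 Mbps = 10,000,000 bits/s
time = 66,600,000,000 / 10,000,000 = 6,660.00 s
6,660.00 s / 60 = 111.0 minutes

111.0 minutes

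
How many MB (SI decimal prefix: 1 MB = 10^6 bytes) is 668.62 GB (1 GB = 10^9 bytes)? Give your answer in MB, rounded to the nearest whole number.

668.62 GB = 668.62 × 10^9 bytes = 668,620,000,000 bytes
1 MB = 10^6 bytes = 1,000,000 bytes
668,620,000,000 / 1,000,000 = 668,620 MB

668,620 MB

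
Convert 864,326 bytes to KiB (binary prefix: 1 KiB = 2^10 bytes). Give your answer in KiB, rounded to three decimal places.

844.068 KiB

864,326 bytes given.
1 KiB = 2^10 bytes = 1,024 bytes
864,326 / 1,024 = 844.068 KiB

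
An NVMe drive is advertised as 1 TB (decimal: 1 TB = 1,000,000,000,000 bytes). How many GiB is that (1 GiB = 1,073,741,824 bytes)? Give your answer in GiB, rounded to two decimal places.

931.32 GiB

1 TB = 1 × 10^12 bytes = 1,000,000,000,000 bytes
1 GiB = 1,073,741,824 bytes
1,000,000,000,000 / 1,073,741,824 = 931.32 GiB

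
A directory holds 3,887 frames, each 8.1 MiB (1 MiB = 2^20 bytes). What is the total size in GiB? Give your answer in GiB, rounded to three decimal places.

Total = 3,887 × 8.1 MiB = 31484.7 MiB
= 31484.7 × 1,048,576 bytes = 33,014,100,787.2 bytes
1 GiB = 1,073,741,824 bytes
33,014,100,787.2 / 1,073,741,824 = 30.747 GiB

30.747 GiB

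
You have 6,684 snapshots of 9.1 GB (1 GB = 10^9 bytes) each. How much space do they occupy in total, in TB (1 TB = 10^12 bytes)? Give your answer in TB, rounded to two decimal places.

Total = 6,684 × 9.1 GB = 60824.4 GB
= 60824.4 × 1,000,000,000 bytes = 60,824,400,000,000 bytes
1 TB = 1,000,000,000,000 bytes
60,824,400,000,000 / 1,000,000,000,000 = 60.82 TB

60.82 TB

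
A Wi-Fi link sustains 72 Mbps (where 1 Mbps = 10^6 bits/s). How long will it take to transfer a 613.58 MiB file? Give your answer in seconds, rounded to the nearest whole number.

613.58 MiB = 643,385,262.08 bytes = 5,147,082,096.64 bits
72 Mbps = 72,000,000 bits/s
time = 5,147,082,096.64 / 72,000,000 = 71 s

71 seconds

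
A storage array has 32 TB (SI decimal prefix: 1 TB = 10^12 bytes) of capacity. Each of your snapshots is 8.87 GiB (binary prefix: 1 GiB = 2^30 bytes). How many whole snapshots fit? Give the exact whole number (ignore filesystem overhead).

3,359

Capacity: 32 TB = 32,000,000,000,000 bytes
Per item: 8.87 GiB = 9,524,089,978.88 bytes
⌊32,000,000,000,000 / 9,524,089,978.88⌋ = 3,359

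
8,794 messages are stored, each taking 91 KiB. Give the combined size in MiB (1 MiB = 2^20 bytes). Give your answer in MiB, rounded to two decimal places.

781.50 MiB

Total = 8,794 × 91 KiB = 800,254 KiB
= 800,254 × 1,024 bytes = 819,460,096 bytes
1 MiB = 1,048,576 bytes
819,460,096 / 1,048,576 = 781.50 MiB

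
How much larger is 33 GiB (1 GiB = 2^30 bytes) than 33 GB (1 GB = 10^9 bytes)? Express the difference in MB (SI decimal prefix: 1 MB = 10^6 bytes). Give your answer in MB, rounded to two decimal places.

33 GiB = 33 × 1,073,741,824 = 35,433,480,192 bytes
33 GB = 33 × 1,000,000,000 = 33,000,000,000 bytes
difference = 2,433,480,192 bytes
2,433,480,192 / 1,000,000 = 2,433.48 MB

2,433.48 MB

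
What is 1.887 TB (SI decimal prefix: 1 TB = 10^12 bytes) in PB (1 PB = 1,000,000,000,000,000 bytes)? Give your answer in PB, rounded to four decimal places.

0.0019 PB

1.887 TB = 1.887 × 10^12 bytes = 1,887,000,000,000 bytes
1 PB = 10^15 bytes = 1,000,000,000,000,000 bytes
1,887,000,000,000 / 1,000,000,000,000,000 = 0.0019 PB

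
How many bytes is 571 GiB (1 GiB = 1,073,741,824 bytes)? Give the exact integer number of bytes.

571 × 1,073,741,824 = 613,106,581,504 bytes  (1 GiB = 2^30 bytes)

613,106,581,504 bytes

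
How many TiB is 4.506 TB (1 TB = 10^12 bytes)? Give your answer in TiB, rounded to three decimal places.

4.098 TiB

4.506 TB = 4.506 × 10^12 bytes = 4,506,000,000,000 bytes
1 TiB = 1,099,511,627,776 bytes
4,506,000,000,000 / 1,099,511,627,776 = 4.098 TiB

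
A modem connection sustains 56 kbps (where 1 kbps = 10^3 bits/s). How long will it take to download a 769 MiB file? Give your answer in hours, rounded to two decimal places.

769 MiB = 806,354,944 bytes = 6,450,839,552 bits
56 kbps = 56,000 bits/s
time = 6,450,839,552 / 56,000 = 115,193.5634 s
115,193.5634 s / 3600 = 32.00 hours

32.00 hours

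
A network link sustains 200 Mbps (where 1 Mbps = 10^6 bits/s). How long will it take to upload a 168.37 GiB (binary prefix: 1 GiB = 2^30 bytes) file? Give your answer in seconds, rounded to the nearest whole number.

7,231 seconds

168.37 GiB = 180,785,910,906.88 bytes = 1,446,287,287,255.04 bits
200 Mbps = 200,000,000 bits/s
time = 1,446,287,287,255.04 / 200,000,000 = 7,231 s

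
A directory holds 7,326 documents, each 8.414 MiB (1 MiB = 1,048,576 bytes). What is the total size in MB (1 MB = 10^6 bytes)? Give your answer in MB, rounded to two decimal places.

Total = 7,326 × 8.414 MiB = 61640.964 MiB
= 61640.964 × 1,048,576 bytes = 64,635,235,467.264 bytes
1 MB = 1,000,000 bytes
64,635,235,467.264 / 1,000,000 = 64,635.24 MB

64,635.24 MB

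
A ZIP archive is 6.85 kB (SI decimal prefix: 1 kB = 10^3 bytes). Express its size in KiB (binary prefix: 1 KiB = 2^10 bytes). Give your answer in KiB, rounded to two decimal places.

6.69 KiB

6.85 kB = 6.85 × 10^3 bytes = 6,850 bytes
1 KiB = 2^10 bytes = 1,024 bytes
6,850 / 1,024 = 6.69 KiB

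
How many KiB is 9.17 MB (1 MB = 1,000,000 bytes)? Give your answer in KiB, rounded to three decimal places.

8,955.078 KiB

9.17 MB = 9.17 × 10^6 bytes = 9,170,000 bytes
1 KiB = 2^10 bytes = 1,024 bytes
9,170,000 / 1,024 = 8,955.078 KiB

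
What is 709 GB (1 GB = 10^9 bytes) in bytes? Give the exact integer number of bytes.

709,000,000,000 bytes

709 × 1,000,000,000 = 709,000,000,000 bytes  (1 GB = 10^9 bytes)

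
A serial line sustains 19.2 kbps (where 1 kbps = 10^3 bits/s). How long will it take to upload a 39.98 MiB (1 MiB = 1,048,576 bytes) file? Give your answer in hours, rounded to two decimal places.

39.98 MiB = 41,922,068.48 bytes = 335,376,547.84 bits
19.2 kbps = 19,200 bits/s
time = 335,376,547.84 / 19,200 = 17,467.5285 s
17,467.5285 s / 3600 = 4.85 hours

4.85 hours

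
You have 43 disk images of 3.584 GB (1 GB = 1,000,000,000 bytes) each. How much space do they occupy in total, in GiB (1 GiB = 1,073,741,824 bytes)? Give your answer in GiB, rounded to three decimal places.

143.528 GiB

Total = 43 × 3.584 GB = 154.112 GB
= 154.112 × 1,000,000,000 bytes = 154,112,000,000 bytes
1 GiB = 1,073,741,824 bytes
154,112,000,000 / 1,073,741,824 = 143.528 GiB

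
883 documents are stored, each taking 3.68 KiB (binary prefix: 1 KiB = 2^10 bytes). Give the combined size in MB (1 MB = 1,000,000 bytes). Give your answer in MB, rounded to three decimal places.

Total = 883 × 3.68 KiB = 3249.44 KiB
= 3249.44 × 1,024 bytes = 3,327,426.56 bytes
1 MB = 1,000,000 bytes
3,327,426.56 / 1,000,000 = 3.327 MB

3.327 MB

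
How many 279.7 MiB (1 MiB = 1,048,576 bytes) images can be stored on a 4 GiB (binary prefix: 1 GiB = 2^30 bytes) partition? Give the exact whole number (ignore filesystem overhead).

14

Capacity: 4 GiB = 4,294,967,296 bytes
Per item: 279.7 MiB = 293,286,707.2 bytes
⌊4,294,967,296 / 293,286,707.2⌋ = 14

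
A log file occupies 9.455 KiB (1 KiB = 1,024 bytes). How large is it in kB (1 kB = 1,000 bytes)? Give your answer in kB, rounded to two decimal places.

9.455 KiB = 9.455 × 2^10 bytes = 9,681.92 bytes
1 kB = 10^3 bytes = 1,000 bytes
9,681.92 / 1,000 = 9.68 kB

9.68 kB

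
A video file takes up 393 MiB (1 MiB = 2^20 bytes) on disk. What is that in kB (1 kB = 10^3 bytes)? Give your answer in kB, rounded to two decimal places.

412,090.37 kB

393 MiB = 393 × 2^20 bytes = 412,090,368 bytes
1 kB = 1,000 bytes
412,090,368 / 1,000 = 412,090.37 kB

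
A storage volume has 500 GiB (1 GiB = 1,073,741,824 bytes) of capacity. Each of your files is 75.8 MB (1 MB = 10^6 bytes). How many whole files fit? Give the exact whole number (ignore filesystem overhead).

7,082

Capacity: 500 GiB = 536,870,912,000 bytes
Per item: 75.8 MB = 75,800,000 bytes
⌊536,870,912,000 / 75,800,000⌋ = 7,082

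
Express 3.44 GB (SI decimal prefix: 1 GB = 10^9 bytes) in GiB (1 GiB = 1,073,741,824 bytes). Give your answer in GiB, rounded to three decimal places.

3.44 GB × 1,000,000,000 bytes/GB = 3,440,000,000 bytes
1 GiB = 2^30 bytes = 1,073,741,824 bytes
3,440,000,000 / 1,073,741,824 = 3.204 GiB

3.204 GiB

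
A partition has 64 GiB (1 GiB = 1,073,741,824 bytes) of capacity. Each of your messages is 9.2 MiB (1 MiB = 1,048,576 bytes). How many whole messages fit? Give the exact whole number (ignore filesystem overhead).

Capacity: 64 GiB = 68,719,476,736 bytes
Per item: 9.2 MiB = 9,646,899.2 bytes
⌊68,719,476,736 / 9,646,899.2⌋ = 7,123

7,123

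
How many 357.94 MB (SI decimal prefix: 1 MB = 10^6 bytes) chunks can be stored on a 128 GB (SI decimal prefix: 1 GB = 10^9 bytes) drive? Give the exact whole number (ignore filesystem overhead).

357

Capacity: 128 GB = 128,000,000,000 bytes
Per item: 357.94 MB = 357,940,000 bytes
⌊128,000,000,000 / 357,940,000⌋ = 357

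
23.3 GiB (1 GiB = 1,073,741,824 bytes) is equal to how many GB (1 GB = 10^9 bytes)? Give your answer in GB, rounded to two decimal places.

23.3 GiB × 1,073,741,824 bytes/GiB = 25,018,184,499.2 bytes
1 GB = 1,000,000,000 bytes
25,018,184,499.2 / 1,000,000,000 = 25.02 GB

25.02 GB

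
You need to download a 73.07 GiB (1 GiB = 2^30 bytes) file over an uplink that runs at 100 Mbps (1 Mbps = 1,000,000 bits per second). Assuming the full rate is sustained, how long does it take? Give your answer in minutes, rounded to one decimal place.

73.07 GiB = 78,458,315,079.68 bytes = 627,666,520,637.44 bits
100 Mbps = 100,000,000 bits/s
time = 627,666,520,637.44 / 100,000,000 = 6,276.67 s
6,276.67 s / 60 = 104.6 minutes

104.6 minutes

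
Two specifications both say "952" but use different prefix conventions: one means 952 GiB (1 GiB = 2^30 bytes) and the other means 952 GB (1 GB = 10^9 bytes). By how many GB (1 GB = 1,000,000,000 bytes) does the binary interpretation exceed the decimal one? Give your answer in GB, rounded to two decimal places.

952 GiB = 952 × 1,073,741,824 = 1,022,202,216,448 bytes
952 GB = 952 × 1,000,000,000 = 952,000,000,000 bytes
difference = 70,202,216,448 bytes
70,202,216,448 / 1,000,000,000 = 70.20 GB

70.20 GB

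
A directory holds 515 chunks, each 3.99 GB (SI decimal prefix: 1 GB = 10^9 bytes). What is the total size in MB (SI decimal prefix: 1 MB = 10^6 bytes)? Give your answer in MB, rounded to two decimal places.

Total = 515 × 3.99 GB = 2054.85 GB
= 2054.85 × 1,000,000,000 bytes = 2,054,850,000,000 bytes
1 MB = 1,000,000 bytes
2,054,850,000,000 / 1,000,000 = 2,054,850.00 MB

2,054,850.00 MB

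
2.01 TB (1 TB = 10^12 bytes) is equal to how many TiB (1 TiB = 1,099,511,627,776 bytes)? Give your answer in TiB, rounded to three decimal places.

1.828 TiB

2.01 TB = 2.01 × 10^12 bytes = 2,010,000,000,000 bytes
1 TiB = 2^40 bytes = 1,099,511,627,776 bytes
2,010,000,000,000 / 1,099,511,627,776 = 1.828 TiB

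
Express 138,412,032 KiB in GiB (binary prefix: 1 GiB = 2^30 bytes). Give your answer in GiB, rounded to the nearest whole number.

132 GiB

138,412,032 KiB = 138,412,032 × 2^10 bytes = 141,733,920,768 bytes
1 GiB = 1,073,741,824 bytes
141,733,920,768 / 1,073,741,824 = 132 GiB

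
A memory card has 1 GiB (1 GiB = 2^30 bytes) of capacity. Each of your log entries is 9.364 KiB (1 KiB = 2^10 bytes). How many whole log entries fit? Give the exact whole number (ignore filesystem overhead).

Capacity: 1 GiB = 1,073,741,824 bytes
Per item: 9.364 KiB = 9,588.736 bytes
⌊1,073,741,824 / 9,588.736⌋ = 111,979

111,979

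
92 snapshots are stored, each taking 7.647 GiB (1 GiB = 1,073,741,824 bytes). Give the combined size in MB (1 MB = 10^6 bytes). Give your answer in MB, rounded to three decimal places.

755,403.143 MB

Total = 92 × 7.647 GiB = 703.524 GiB
= 703.524 × 1,073,741,824 bytes = 755,403,142,987.776 bytes
1 MB = 1,000,000 bytes
755,403,142,987.776 / 1,000,000 = 755,403.143 MB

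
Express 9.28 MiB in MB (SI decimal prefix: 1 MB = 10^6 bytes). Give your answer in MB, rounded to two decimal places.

9.73 MB

9.28 MiB = 9.28 × 2^20 bytes = 9,730,785.28 bytes
1 MB = 1,000,000 bytes
9,730,785.28 / 1,000,000 = 9.73 MB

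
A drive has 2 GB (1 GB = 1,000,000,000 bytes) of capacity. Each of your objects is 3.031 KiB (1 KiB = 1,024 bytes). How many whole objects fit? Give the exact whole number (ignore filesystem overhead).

Capacity: 2 GB = 2,000,000,000 bytes
Per item: 3.031 KiB = 3,103.744 bytes
⌊2,000,000,000 / 3,103.744⌋ = 644,383

644,383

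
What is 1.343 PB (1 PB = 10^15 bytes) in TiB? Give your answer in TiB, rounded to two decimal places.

1.343 PB × 1,000,000,000,000,000 bytes/PB = 1,343,000,000,000,000 bytes
1 TiB = 2^40 bytes = 1,099,511,627,776 bytes
1,343,000,000,000,000 / 1,099,511,627,776 = 1,221.45 TiB

1,221.45 TiB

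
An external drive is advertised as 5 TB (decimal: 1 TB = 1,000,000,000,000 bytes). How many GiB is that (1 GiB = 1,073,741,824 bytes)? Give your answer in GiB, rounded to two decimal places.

4,656.61 GiB

5 TB = 5 × 10^12 bytes = 5,000,000,000,000 bytes
1 GiB = 1,073,741,824 bytes
5,000,000,000,000 / 1,073,741,824 = 4,656.61 GiB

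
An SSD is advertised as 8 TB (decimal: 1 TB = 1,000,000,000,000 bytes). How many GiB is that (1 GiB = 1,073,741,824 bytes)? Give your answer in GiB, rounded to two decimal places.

7,450.58 GiB

8 TB = 8 × 10^12 bytes = 8,000,000,000,000 bytes
1 GiB = 2^30 bytes = 1,073,741,824 bytes
8,000,000,000,000 / 1,073,741,824 = 7,450.58 GiB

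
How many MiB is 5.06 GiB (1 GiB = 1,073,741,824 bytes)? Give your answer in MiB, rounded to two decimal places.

5,181.44 MiB

5.06 GiB = 5.06 × 2^30 bytes = 5,433,133,629.44 bytes
1 MiB = 2^20 bytes = 1,048,576 bytes
5,433,133,629.44 / 1,048,576 = 5,181.44 MiB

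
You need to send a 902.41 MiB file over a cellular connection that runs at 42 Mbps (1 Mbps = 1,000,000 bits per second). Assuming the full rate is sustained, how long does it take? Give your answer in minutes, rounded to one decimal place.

3.0 minutes

902.41 MiB = 946,245,468.16 bytes = 7,569,963,745.28 bits
42 Mbps = 42,000,000 bits/s
time = 7,569,963,745.28 / 42,000,000 = 180.24 s
180.24 s / 60 = 3.0 minutes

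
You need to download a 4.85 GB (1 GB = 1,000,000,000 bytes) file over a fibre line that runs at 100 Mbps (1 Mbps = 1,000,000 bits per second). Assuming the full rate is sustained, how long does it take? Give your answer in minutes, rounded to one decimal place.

6.5 minutes

4.85 GB = 4,850,000,000 bytes = 38,800,000,000 bits
100 Mbps = 100,000,000 bits/s
time = 38,800,000,000 / 100,000,000 = 388.00 s
388.00 s / 60 = 6.5 minutes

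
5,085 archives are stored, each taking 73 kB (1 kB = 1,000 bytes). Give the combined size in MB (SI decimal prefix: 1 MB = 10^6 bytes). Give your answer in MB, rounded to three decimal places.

371.205 MB

Total = 5,085 × 73 kB = 371,205 kB
= 371,205 × 1,000 bytes = 371,205,000 bytes
1 MB = 1,000,000 bytes
371,205,000 / 1,000,000 = 371.205 MB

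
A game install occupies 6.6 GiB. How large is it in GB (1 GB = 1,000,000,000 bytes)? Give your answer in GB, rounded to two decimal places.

6.6 GiB × 1,073,741,824 bytes/GiB = 7,086,696,038.4 bytes
1 GB = 10^9 bytes = 1,000,000,000 bytes
7,086,696,038.4 / 1,000,000,000 = 7.09 GB

7.09 GB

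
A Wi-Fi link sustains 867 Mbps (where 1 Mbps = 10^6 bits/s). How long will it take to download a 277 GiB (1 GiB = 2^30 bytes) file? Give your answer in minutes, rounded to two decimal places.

277 GiB = 297,426,485,248 bytes = 2,379,411,881,984 bits
867 Mbps = 867,000,000 bits/s
time = 2,379,411,881,984 / 867,000,000 = 2,744.420 s
2,744.420 s / 60 = 45.74 minutes

45.74 minutes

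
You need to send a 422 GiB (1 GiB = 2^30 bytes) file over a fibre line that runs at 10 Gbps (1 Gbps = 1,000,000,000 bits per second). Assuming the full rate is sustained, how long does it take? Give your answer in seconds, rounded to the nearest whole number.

362 seconds

422 GiB = 453,119,049,728 bytes = 3,624,952,397,824 bits
10 Gbps = 10,000,000,000 bits/s
time = 3,624,952,397,824 / 10,000,000,000 = 362 s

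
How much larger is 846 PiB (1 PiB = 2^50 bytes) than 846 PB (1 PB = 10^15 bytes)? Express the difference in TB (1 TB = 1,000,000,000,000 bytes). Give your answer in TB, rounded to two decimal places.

846 PiB = 846 × 1,125,899,906,842,624 = 952,511,321,188,859,904 bytes
846 PB = 846 × 1,000,000,000,000,000 = 846,000,000,000,000,000 bytes
difference = 106,511,321,188,859,904 bytes
106,511,321,188,859,904 / 1,000,000,000,000 = 106,511.32 TB

106,511.32 TB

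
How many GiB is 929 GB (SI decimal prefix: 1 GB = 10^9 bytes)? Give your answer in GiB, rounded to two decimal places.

865.20 GiB

929 GB = 929 × 10^9 bytes = 929,000,000,000 bytes
1 GiB = 1,073,741,824 bytes
929,000,000,000 / 1,073,741,824 = 865.20 GiB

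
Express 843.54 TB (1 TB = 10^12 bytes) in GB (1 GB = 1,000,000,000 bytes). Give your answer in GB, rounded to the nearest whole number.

843.54 TB = 843.54 × 10^12 bytes = 843,540,000,000,000 bytes
1 GB = 1,000,000,000 bytes
843,540,000,000,000 / 1,000,000,000 = 843,540 GB

843,540 GB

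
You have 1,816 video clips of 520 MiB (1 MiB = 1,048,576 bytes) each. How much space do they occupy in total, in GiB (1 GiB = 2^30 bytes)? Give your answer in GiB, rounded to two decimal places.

Total = 1,816 × 520 MiB = 944,320 MiB
= 944,320 × 1,048,576 bytes = 990,191,288,320 bytes
1 GiB = 1,073,741,824 bytes
990,191,288,320 / 1,073,741,824 = 922.19 GiB

922.19 GiB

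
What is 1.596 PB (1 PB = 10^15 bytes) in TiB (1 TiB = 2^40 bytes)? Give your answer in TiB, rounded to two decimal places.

1,451.55 TiB

1.596 PB = 1.596 × 10^15 bytes = 1,596,000,000,000,000 bytes
1 TiB = 1,099,511,627,776 bytes
1,596,000,000,000,000 / 1,099,511,627,776 = 1,451.55 TiB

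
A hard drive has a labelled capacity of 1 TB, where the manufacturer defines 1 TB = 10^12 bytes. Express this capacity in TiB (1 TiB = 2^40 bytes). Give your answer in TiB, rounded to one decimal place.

0.9 TiB

1 TB = 1 × 10^12 bytes = 1,000,000,000,000 bytes
1 TiB = 1,099,511,627,776 bytes
1,000,000,000,000 / 1,099,511,627,776 = 0.9 TiB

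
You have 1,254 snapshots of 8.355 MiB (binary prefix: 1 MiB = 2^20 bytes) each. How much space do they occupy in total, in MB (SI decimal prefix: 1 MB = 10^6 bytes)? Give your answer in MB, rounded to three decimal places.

10,986.109 MB

Total = 1,254 × 8.355 MiB = 10477.17 MiB
= 10477.17 × 1,048,576 bytes = 10,986,109,009.92 bytes
1 MB = 1,000,000 bytes
10,986,109,009.92 / 1,000,000 = 10,986.109 MB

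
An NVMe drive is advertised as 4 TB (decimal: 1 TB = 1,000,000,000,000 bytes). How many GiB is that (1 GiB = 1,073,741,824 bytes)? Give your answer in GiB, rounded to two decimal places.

3,725.29 GiB

4 TB × 1,000,000,000,000 bytes/TB = 4,000,000,000,000 bytes
1 GiB = 2^30 bytes = 1,073,741,824 bytes
4,000,000,000,000 / 1,073,741,824 = 3,725.29 GiB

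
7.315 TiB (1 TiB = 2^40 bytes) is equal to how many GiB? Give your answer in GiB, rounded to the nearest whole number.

7,491 GiB

7.315 TiB × 1,099,511,627,776 bytes/TiB = 8,042,927,557,181.44 bytes
1 GiB = 2^30 bytes = 1,073,741,824 bytes
8,042,927,557,181.44 / 1,073,741,824 = 7,491 GiB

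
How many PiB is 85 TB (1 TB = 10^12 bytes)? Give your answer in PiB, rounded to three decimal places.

85 TB = 85 × 10^12 bytes = 85,000,000,000,000 bytes
1 PiB = 1,125,899,906,842,624 bytes
85,000,000,000,000 / 1,125,899,906,842,624 = 0.075 PiB

0.075 PiB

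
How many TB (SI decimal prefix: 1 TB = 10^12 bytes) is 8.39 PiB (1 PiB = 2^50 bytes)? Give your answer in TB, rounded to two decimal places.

9,446.30 TB

8.39 PiB = 8.39 × 2^50 bytes = 9,446,300,218,409,615.36 bytes
1 TB = 1,000,000,000,000 bytes
9,446,300,218,409,615.36 / 1,000,000,000,000 = 9,446.30 TB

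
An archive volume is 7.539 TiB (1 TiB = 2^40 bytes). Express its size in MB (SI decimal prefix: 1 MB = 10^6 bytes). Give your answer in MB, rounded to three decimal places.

8,289,218.162 MB

7.539 TiB × 1,099,511,627,776 bytes/TiB = 8,289,218,161,803.264 bytes
1 MB = 10^6 bytes = 1,000,000 bytes
8,289,218,161,803.264 / 1,000,000 = 8,289,218.162 MB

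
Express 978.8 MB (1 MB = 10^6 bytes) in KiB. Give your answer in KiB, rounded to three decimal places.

955,859.375 KiB

978.8 MB × 1,000,000 bytes/MB = 978,800,000 bytes
1 KiB = 2^10 bytes = 1,024 bytes
978,800,000 / 1,024 = 955,859.375 KiB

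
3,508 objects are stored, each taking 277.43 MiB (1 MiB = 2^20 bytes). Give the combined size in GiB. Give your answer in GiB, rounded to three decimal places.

950.414 GiB

Total = 3,508 × 277.43 MiB = 973224.44 MiB
= 973224.44 × 1,048,576 bytes = 1,020,499,790,397.44 bytes
1 GiB = 1,073,741,824 bytes
1,020,499,790,397.44 / 1,073,741,824 = 950.414 GiB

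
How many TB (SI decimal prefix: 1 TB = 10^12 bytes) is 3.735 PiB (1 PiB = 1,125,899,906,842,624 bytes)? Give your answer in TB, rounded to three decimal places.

3.735 PiB = 3.735 × 2^50 bytes = 4,205,236,152,057,200.64 bytes
1 TB = 1,000,000,000,000 bytes
4,205,236,152,057,200.64 / 1,000,000,000,000 = 4,205.236 TB

4,205.236 TB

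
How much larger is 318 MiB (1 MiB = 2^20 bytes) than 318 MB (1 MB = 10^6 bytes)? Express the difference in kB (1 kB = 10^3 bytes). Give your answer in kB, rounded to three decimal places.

318 MiB = 318 × 1,048,576 = 333,447,168 bytes
318 MB = 318 × 1,000,000 = 318,000,000 bytes
difference = 15,447,168 bytes
15,447,168 / 1,000 = 15,447.168 kB

15,447.168 kB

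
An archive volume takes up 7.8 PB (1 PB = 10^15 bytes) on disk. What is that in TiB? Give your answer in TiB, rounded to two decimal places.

7,094.06 TiB

7.8 PB = 7.8 × 10^15 bytes = 7,800,000,000,000,000 bytes
1 TiB = 1,099,511,627,776 bytes
7,800,000,000,000,000 / 1,099,511,627,776 = 7,094.06 TiB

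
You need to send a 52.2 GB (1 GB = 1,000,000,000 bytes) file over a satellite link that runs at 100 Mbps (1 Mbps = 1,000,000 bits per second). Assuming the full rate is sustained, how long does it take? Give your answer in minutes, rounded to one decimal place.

52.2 GB = 52,200,000,000 bytes = 417,600,000,000 bits
100 Mbps = 100,000,000 bits/s
time = 417,600,000,000 / 100,000,000 = 4,176.00 s
4,176.00 s / 60 = 69.6 minutes

69.6 minutes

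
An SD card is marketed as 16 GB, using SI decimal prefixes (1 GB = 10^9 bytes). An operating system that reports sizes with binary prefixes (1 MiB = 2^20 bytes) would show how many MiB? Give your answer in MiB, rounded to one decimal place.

16 GB = 16 × 10^9 bytes = 16,000,000,000 bytes
1 MiB = 2^20 bytes = 1,048,576 bytes
16,000,000,000 / 1,048,576 = 15,258.8 MiB

15,258.8 MiB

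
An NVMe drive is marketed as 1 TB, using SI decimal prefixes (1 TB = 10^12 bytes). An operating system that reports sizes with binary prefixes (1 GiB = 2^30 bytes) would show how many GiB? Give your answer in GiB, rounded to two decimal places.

1 TB × 1,000,000,000,000 bytes/TB = 1,000,000,000,000 bytes
1 GiB = 1,073,741,824 bytes
1,000,000,000,000 / 1,073,741,824 = 931.32 GiB

931.32 GiB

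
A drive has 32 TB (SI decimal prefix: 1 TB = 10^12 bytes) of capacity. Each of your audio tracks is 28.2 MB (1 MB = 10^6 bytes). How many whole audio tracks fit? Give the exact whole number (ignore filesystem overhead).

Capacity: 32 TB = 32,000,000,000,000 bytes
Per item: 28.2 MB = 28,200,000 bytes
⌊32,000,000,000,000 / 28,200,000⌋ = 1,134,751

1,134,751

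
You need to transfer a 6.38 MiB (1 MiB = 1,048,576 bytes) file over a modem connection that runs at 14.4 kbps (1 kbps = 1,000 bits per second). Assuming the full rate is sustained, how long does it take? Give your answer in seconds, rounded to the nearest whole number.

3,717 seconds

6.38 MiB = 6,689,914.88 bytes = 53,519,319.04 bits
14.4 kbps = 14,400 bits/s
time = 53,519,319.04 / 14,400 = 3,717 s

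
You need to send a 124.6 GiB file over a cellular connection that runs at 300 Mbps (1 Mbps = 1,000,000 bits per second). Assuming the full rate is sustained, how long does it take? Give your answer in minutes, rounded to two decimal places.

124.6 GiB = 133,788,231,270.4 bytes = 1,070,305,850,163.2 bits
300 Mbps = 300,000,000 bits/s
time = 1,070,305,850,163.2 / 300,000,000 = 3,567.686 s
3,567.686 s / 60 = 59.46 minutes

59.46 minutes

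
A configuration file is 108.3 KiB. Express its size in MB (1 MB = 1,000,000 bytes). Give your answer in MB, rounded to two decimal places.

108.3 KiB × 1,024 bytes/KiB = 110,899.2 bytes
1 MB = 10^6 bytes = 1,000,000 bytes
110,899.2 / 1,000,000 = 0.11 MB

0.11 MB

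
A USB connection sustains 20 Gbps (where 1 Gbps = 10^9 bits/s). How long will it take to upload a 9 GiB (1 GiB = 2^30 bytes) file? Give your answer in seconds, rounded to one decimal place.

9 GiB = 9,663,676,416 bytes = 77,309,411,328 bits
20 Gbps = 20,000,000,000 bits/s
time = 77,309,411,328 / 20,000,000,000 = 3.9 s

3.9 seconds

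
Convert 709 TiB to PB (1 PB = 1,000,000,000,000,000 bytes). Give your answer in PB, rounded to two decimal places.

0.78 PB

709 TiB = 709 × 2^40 bytes = 779,553,744,093,184 bytes
1 PB = 1,000,000,000,000,000 bytes
779,553,744,093,184 / 1,000,000,000,000,000 = 0.78 PB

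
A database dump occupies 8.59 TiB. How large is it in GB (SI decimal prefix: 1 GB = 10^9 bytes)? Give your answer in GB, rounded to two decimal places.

8.59 TiB × 1,099,511,627,776 bytes/TiB = 9,444,804,882,595.84 bytes
1 GB = 1,000,000,000 bytes
9,444,804,882,595.84 / 1,000,000,000 = 9,444.80 GB

9,444.80 GB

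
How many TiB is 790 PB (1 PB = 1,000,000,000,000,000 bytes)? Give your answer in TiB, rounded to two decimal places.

718,500.81 TiB

790 PB = 790 × 10^15 bytes = 790,000,000,000,000,000 bytes
1 TiB = 1,099,511,627,776 bytes
790,000,000,000,000,000 / 1,099,511,627,776 = 718,500.81 TiB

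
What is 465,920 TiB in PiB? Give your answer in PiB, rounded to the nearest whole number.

465,920 TiB × 1,099,511,627,776 bytes/TiB = 512,284,457,613,393,920 bytes
1 PiB = 1,125,899,906,842,624 bytes
512,284,457,613,393,920 / 1,125,899,906,842,624 = 455 PiB

455 PiB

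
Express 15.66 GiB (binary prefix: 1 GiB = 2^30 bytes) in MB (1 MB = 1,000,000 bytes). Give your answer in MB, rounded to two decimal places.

15.66 GiB = 15.66 × 2^30 bytes = 16,814,796,963.84 bytes
1 MB = 10^6 bytes = 1,000,000 bytes
16,814,796,963.84 / 1,000,000 = 16,814.80 MB

16,814.80 MB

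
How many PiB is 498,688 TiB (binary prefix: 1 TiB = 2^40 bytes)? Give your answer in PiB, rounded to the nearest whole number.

487 PiB

498,688 TiB = 498,688 × 2^40 bytes = 548,313,254,632,357,888 bytes
1 PiB = 2^50 bytes = 1,125,899,906,842,624 bytes
548,313,254,632,357,888 / 1,125,899,906,842,624 = 487 PiB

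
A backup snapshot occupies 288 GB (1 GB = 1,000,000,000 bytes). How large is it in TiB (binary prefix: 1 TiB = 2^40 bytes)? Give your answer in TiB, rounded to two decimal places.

0.26 TiB

288 GB = 288 × 10^9 bytes = 288,000,000,000 bytes
1 TiB = 2^40 bytes = 1,099,511,627,776 bytes
288,000,000,000 / 1,099,511,627,776 = 0.26 TiB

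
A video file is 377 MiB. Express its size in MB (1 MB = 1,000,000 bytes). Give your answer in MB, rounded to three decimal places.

395.313 MB

377 MiB × 1,048,576 bytes/MiB = 395,313,152 bytes
1 MB = 1,000,000 bytes
395,313,152 / 1,000,000 = 395.313 MB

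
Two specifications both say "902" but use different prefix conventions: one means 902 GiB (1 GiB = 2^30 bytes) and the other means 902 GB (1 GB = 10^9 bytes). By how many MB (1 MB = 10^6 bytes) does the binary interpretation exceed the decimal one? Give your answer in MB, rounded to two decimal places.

66,515.13 MB

902 GiB = 902 × 1,073,741,824 = 968,515,125,248 bytes
902 GB = 902 × 1,000,000,000 = 902,000,000,000 bytes
difference = 66,515,125,248 bytes
66,515,125,248 / 1,000,000 = 66,515.13 MB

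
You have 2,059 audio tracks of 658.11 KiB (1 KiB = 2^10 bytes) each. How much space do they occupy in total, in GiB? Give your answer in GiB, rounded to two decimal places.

1.29 GiB

Total = 2,059 × 658.11 KiB = 1355048.49 KiB
= 1355048.49 × 1,024 bytes = 1,387,569,653.76 bytes
1 GiB = 1,073,741,824 bytes
1,387,569,653.76 / 1,073,741,824 = 1.29 GiB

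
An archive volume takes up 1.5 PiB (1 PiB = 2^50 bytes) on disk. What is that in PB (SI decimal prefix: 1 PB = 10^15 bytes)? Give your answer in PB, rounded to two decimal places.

1.5 PiB = 1.5 × 2^50 bytes = 1,688,849,860,263,936 bytes
1 PB = 1,000,000,000,000,000 bytes
1,688,849,860,263,936 / 1,000,000,000,000,000 = 1.69 PB

1.69 PB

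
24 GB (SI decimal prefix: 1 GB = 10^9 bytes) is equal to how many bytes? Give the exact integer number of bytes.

24,000,000,000 bytes

24 × 1,000,000,000 = 24,000,000,000 bytes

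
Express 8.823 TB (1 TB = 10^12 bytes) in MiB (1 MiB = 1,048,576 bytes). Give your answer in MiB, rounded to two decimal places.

8,414,268.49 MiB

8.823 TB = 8.823 × 10^12 bytes = 8,823,000,000,000 bytes
1 MiB = 2^20 bytes = 1,048,576 bytes
8,823,000,000,000 / 1,048,576 = 8,414,268.49 MiB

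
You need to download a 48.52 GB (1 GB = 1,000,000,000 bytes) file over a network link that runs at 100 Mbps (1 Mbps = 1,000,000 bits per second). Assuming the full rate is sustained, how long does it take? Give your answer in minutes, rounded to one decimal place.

48.52 GB = 48,520,000,000 bytes = 388,160,000,000 bits
100 Mbps = 100,000,000 bits/s
time = 388,160,000,000 / 100,000,000 = 3,881.60 s
3,881.60 s / 60 = 64.7 minutes

64.7 minutes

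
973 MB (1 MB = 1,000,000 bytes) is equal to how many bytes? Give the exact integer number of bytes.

973 × 1,000,000 = 973,000,000 bytes  (1 MB = 10^6 bytes)

973,000,000 bytes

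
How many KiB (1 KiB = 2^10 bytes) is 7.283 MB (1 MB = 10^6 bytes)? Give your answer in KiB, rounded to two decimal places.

7,112.30 KiB

7.283 MB = 7.283 × 10^6 bytes = 7,283,000 bytes
1 KiB = 1,024 bytes
7,283,000 / 1,024 = 7,112.30 KiB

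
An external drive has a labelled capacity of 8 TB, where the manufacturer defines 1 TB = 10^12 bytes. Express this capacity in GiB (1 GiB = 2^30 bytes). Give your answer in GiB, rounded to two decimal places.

7,450.58 GiB

8 TB = 8 × 10^12 bytes = 8,000,000,000,000 bytes
1 GiB = 1,073,741,824 bytes
8,000,000,000,000 / 1,073,741,824 = 7,450.58 GiB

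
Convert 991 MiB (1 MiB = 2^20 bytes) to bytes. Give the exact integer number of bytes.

991 × 1,048,576 = 1,039,138,816 bytes

1,039,138,816 bytes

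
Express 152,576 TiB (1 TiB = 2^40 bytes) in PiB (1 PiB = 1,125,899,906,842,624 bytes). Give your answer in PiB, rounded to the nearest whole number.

149 PiB

152,576 TiB = 152,576 × 2^40 bytes = 167,759,086,119,550,976 bytes
1 PiB = 1,125,899,906,842,624 bytes
167,759,086,119,550,976 / 1,125,899,906,842,624 = 149 PiB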